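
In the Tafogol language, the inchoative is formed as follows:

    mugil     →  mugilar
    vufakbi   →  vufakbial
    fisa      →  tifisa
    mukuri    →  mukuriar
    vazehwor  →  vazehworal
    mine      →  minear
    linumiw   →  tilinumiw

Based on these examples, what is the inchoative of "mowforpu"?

mukuri and vufakbi both end in -i yet inflect differently (mukuriar, vufakbial), so the final letter is not what conditions the rule; the first letter is.
"mowforpu" begins with m-. The stems beginning with m- (mine → minear, mukuri → mukuriar, mugil → mugilar) add -ar.
So mowforpu → mowforpuar.

mowforpuar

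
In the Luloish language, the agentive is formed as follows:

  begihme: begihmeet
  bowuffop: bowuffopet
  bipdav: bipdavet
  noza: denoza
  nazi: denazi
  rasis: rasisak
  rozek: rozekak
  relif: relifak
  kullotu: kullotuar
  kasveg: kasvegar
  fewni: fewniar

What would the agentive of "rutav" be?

rutavak

"rutav" begins with r-. The stems beginning with r- (rasis → rasisak, rozek → rozekak, relif → relifak) add -ak.
The other patterns: stems beginning with b- add -et; stems beginning with n- add the prefix de-; stems beginning with f- or k- add -ar.
So rutav → rutavak.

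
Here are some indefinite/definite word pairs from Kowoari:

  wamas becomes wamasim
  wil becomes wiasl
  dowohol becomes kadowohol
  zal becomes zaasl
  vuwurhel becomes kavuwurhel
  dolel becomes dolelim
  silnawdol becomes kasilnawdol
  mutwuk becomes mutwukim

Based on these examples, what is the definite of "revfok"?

revfokim

zal and dolel both end in -l yet inflect differently (zaasl, dolelim), so the final letter is not what conditions the rule; the number of vowels is.
"revfok" has 2 vowels. The stems with 2 vowels (mutwuk → mutwukim, dolel → dolelim, wamas → wamasim) add -im.
The other patterns: stems with 1 vowel insert -as- after the first vowel; stems with 3 vowels add the prefix ka-.
So revfok → revfokim.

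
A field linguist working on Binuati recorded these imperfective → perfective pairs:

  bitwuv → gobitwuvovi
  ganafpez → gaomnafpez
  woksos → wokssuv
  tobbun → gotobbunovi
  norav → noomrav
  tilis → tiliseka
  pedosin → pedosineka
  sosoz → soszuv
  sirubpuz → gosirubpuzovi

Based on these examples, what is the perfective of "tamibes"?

taommibes

tilis and woksos both end in -s yet inflect differently (tiliseka, wokssuv), so the final letter is not what conditions the rule; the last vowel is.
"tamibes" has last vowel 'e'. The one such stem in the data (ganafpez → gaomnafpez) inserts -om- after the first vowel (as does norav), so the same rule applies.
The other patterns: stems whose last vowel is 'i' add -eka; stems whose last vowel is 'o' delete the last vowel and add -uv; stems whose last vowel is 'u' add go- … -ovi around the stem.
So tamibes → taommibes.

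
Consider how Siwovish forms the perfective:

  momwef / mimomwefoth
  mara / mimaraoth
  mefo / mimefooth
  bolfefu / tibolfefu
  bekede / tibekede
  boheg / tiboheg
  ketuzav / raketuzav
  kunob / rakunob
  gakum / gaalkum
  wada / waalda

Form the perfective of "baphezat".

tibaphezat

"baphezat" begins with b-. The stems beginning with b- (bolfefu → tibolfefu, bekede → tibekede, boheg → tiboheg) add the prefix ti-.
The other patterns: stems beginning with m- add mi- … -oth around the stem; stems beginning with k- add the prefix ra-; stems beginning with g- or w- insert -al- after the first vowel.
So baphezat → tibaphezat.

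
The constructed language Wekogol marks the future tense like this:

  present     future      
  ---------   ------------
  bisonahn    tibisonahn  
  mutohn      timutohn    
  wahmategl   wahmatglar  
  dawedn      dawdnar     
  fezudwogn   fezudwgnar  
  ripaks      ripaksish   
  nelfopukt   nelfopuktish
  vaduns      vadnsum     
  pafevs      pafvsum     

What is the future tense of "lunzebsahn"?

tilunzebsahn

bisonahn and dawedn both end in -n yet inflect differently (tibisonahn, dawdnar), so the final letter is not what conditions the rule; the second-to-last letter is.
"lunzebsahn" has second-to-last letter 'h'. The stems whose second-to-last letter is 'h' (bisonahn → tibisonahn, mutohn → timutohn) add the prefix ti-.
So lunzebsahn → tilunzebsahn.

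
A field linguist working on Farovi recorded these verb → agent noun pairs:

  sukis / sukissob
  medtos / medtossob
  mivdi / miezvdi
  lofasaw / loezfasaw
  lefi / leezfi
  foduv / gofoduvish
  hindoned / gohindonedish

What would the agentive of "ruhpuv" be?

sukis and mivdi both have last vowel 'i' yet inflect differently (sukissob, miezvdi), so the last vowel is not what conditions the rule; the final letter is.
"ruhpuv" ends in -v. The one such stem in the data (foduv → gofoduvish) adds go- … -ish around the stem, so the same rule applies.
The other patterns: stems ending in -s double the final consonant and add -ob; stems ending in -i or -w insert -ez- after the first vowel.
So ruhpuv → goruhpuvish.

goruhpuvish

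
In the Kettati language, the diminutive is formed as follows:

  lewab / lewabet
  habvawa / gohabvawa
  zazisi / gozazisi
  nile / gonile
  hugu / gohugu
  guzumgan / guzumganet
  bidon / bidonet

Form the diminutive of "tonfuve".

"tonfuve" ends in a vowel. The stems ending in a vowel (habvawa → gohabvawa, nile → gonile, zazisi → gozazisi) add the prefix go-.
So tonfuve → gotonfuve.

gotonfuve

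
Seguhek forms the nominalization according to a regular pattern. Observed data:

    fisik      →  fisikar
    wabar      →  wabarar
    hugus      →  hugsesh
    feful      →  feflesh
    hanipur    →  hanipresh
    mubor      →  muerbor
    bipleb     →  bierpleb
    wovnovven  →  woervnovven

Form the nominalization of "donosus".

donossesh

wabar and hanipur both end in -r yet inflect differently (wabarar, hanipresh), so the final letter is not what conditions the rule; the last vowel is.
"donosus" has last vowel 'u'. The stems whose last vowel is 'u' (hugus → hugsesh, feful → feflesh, hanipur → hanipresh) delete the last vowel and add -esh.
The other patterns: stems whose last vowel is 'a' or 'i' add -ar; stems whose last vowel is 'e' or 'o' insert -er- after the first vowel.
So donosus → donossesh.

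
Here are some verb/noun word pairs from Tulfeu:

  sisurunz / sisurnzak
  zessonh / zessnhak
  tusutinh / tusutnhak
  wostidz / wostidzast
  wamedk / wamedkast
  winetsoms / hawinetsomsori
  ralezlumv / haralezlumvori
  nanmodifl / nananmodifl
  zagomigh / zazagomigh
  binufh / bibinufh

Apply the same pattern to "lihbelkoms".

sisurunz and wostidz both end in -z yet inflect differently (sisurnzak, wostidzast), so the final letter is not what conditions the rule; the second-to-last letter is.
"lihbelkoms" has second-to-last letter 'm'. The stems whose second-to-last letter is 'm' (winetsoms → hawinetsomsori, ralezlumv → haralezlumvori) add ha- … -ori around the stem.
So lihbelkoms → halihbelkomsori.

halihbelkomsori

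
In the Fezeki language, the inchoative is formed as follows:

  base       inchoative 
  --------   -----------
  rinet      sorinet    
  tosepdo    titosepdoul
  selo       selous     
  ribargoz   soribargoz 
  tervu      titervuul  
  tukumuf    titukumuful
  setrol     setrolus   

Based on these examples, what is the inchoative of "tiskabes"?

selo and tosepdo both end in -o yet inflect differently (selous, titosepdoul), so the final letter is not what conditions the rule; the first letter is.
"tiskabes" begins with t-. The stems beginning with t- (tervu → titervuul, tosepdo → titosepdoul, tukumuf → titukumuful) add ti- … -ul around the stem.
So tiskabes → titiskabesul.

titiskabesul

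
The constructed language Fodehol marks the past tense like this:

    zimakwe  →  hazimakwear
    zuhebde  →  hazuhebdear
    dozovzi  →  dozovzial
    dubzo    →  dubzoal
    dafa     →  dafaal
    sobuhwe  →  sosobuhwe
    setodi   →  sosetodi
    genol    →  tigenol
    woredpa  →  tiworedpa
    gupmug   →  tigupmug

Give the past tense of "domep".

"domep" begins with d-. The stems beginning with d- (dozovzi → dozovzial, dubzo → dubzoal, dafa → dafaal) add -al.
So domep → domepal.

domepal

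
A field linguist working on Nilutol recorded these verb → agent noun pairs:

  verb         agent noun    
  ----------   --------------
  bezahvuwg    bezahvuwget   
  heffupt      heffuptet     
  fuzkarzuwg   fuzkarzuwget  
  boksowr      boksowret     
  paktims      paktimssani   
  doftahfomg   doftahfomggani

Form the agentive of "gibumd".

gibumddani

bezahvuwg and doftahfomg both end in -g yet inflect differently (bezahvuwget, doftahfomggani), so the final letter is not what conditions the rule; the second-to-last letter is.
"gibumd" has second-to-last letter 'm'. The stems whose second-to-last letter is 'm' (paktims → paktimssani, doftahfomg → doftahfomggani) double the final consonant and add -ani.
So gibumd → gibumddani.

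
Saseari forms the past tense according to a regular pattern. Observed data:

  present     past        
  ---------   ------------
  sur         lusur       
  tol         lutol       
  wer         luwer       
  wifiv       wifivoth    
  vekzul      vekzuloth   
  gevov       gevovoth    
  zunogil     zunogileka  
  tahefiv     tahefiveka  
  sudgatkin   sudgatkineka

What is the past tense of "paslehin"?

"paslehin" has 3 vowels. The stems with 3 vowels (zunogil → zunogileka, tahefiv → tahefiveka, sudgatkin → sudgatkineka) add -eka.
The other patterns: stems with 1 vowel add the prefix lu-; stems with 2 vowels add -oth.
So paslehin → paslehineka.

paslehineka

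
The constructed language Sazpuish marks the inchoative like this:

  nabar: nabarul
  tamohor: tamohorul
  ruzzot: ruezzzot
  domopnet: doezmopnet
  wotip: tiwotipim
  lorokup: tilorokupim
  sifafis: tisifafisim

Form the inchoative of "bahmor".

tamohor and ruzzot both have last vowel 'o' yet inflect differently (tamohorul, ruezzzot), so the last vowel is not what conditions the rule; the final letter is.
"bahmor" ends in -r. The stems ending in -r (nabar → nabarul, tamohor → tamohorul) add -ul.
So bahmor → bahmorul.

bahmorul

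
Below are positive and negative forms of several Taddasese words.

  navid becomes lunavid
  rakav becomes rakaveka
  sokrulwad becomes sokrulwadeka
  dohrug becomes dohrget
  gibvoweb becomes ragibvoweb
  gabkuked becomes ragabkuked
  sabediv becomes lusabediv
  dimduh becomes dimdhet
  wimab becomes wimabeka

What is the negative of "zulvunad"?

zulvunadeka

gabkuked and sokrulwad both end in -d yet inflect differently (ragabkuked, sokrulwadeka), so the final letter is not what conditions the rule; the last vowel is.
"zulvunad" has last vowel 'a'. The stems whose last vowel is 'a' (sokrulwad → sokrulwadeka, wimab → wimabeka, rakav → rakaveka) add -eka.
So zulvunad → zulvunadeka.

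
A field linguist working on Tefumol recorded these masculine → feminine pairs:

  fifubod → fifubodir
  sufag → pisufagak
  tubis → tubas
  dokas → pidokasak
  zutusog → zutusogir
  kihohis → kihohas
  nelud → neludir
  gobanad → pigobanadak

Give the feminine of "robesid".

robesad

"robesid" has last vowel 'i'. The stems whose last vowel is 'i' (kihohis → kihohas, tubis → tubas) change the last vowel to 'a'.
So robesid → robesad.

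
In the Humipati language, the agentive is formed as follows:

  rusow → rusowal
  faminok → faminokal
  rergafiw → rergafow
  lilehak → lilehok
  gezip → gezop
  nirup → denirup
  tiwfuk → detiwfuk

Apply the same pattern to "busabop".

rusow and rergafiw both end in -w yet inflect differently (rusowal, rergafow), so the final letter is not what conditions the rule; the last vowel is.
"busabop" has last vowel 'o'. The stems whose last vowel is 'o' (rusow → rusowal, faminok → faminokal) add -al.
The other patterns: stems whose last vowel is 'a' or 'i' change the last vowel to 'o'; stems whose last vowel is 'u' add the prefix de-.
So busabop → busabopal.

busabopal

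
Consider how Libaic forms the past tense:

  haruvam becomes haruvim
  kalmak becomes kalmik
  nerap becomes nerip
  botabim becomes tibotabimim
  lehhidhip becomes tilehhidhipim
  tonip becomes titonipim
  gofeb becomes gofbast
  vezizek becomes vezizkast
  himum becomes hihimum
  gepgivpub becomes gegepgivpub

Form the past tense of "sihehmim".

tisihehmimim

haruvam and botabim both end in -m yet inflect differently (haruvim, tibotabimim), so the final letter is not what conditions the rule; the last vowel is.
"sihehmim" has last vowel 'i'. The stems whose last vowel is 'i' (botabim → tibotabimim, lehhidhip → tilehhidhipim, tonip → titonipim) add ti- … -im around the stem.
The other patterns: stems whose last vowel is 'a' change the last vowel to 'i'; stems whose last vowel is 'e' delete the last vowel and add -ast; stems whose last vowel is 'u' repeat the first consonant+vowel as a prefix.
So sihehmim → tisihehmimim.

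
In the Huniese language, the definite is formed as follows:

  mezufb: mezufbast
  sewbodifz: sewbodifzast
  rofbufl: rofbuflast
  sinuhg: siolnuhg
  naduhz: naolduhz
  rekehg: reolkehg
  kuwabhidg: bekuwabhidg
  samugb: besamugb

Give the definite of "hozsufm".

hozsufmast

sewbodifz and naduhz both end in -z yet inflect differently (sewbodifzast, naolduhz), so the final letter is not what conditions the rule; the second-to-last letter is.
"hozsufm" has second-to-last letter 'f'. The stems whose second-to-last letter is 'f' (mezufb → mezufbast, sewbodifz → sewbodifzast, rofbufl → rofbuflast) add -ast.
So hozsufm → hozsufmast.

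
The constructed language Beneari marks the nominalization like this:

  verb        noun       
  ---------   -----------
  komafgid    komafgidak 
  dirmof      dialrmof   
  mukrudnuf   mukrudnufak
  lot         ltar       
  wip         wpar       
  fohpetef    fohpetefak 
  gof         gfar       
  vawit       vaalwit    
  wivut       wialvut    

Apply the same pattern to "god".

gdar

gof and dirmof both end in -f yet inflect differently (gfar, dialrmof), so the final letter is not what conditions the rule; the number of vowels is.
"god" has 1 vowel. The stems with 1 vowel (wip → wpar, lot → ltar, gof → gfar) delete the last vowel and add -ar.
So god → gdar.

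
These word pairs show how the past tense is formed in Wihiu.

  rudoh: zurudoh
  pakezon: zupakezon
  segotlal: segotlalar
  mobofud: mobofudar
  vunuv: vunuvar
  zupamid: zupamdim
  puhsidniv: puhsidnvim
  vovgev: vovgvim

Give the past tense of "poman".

mobofud and zupamid both end in -d yet inflect differently (mobofudar, zupamdim), so the final letter is not what conditions the rule; the last vowel is.
"poman" has last vowel 'a'. The one such stem in the data (segotlal → segotlalar) adds -ar, so the same rule applies.
So poman → pomanar.

pomanar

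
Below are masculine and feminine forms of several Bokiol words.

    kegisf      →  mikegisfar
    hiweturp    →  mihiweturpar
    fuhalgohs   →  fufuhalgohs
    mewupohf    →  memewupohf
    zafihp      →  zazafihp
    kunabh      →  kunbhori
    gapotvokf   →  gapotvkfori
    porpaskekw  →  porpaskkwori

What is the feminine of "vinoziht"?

vivinoziht

kegisf and mewupohf both end in -f yet inflect differently (mikegisfar, memewupohf), so the final letter is not what conditions the rule; the second-to-last letter is.
"vinoziht" has second-to-last letter 'h'. The stems whose second-to-last letter is 'h' (fuhalgohs → fufuhalgohs, mewupohf → memewupohf, zafihp → zazafihp) repeat the first consonant+vowel as a prefix.
The other patterns: stems whose second-to-last letter is 'r' or 's' add mi- … -ar around the stem; stems whose second-to-last letter is 'b' or 'k' delete the last vowel and add -ori.
So vinoziht → vivinoziht.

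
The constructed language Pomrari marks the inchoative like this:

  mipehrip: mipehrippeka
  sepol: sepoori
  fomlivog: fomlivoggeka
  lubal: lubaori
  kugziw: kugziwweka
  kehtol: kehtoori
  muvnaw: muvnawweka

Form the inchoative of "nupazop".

kehtol and fomlivog both have last vowel 'o' yet inflect differently (kehtoori, fomlivoggeka), so the last vowel is not what conditions the rule; the final letter is.
"nupazop" ends in -p. The one such stem in the data (mipehrip → mipehrippeka) doubles the final consonant and adds -eka (as do kugziw, fomlivog), so the same rule applies.
So nupazop → nupazoppeka.

nupazoppeka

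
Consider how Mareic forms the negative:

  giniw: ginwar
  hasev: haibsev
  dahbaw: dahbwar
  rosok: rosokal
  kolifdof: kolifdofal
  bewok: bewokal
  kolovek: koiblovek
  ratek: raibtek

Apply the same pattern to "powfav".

"powfav" has last vowel 'a'. The one such stem in the data (dahbaw → dahbwar) deletes the last vowel and adds -ar (as does giniw), so the same rule applies.
So powfav → powfvar.

powfvar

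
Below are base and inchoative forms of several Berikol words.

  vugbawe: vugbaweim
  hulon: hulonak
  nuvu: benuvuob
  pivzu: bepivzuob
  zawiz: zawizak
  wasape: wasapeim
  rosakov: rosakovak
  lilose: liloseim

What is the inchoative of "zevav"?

"zevav" ends in -v. The one such stem in the data (rosakov → rosakovak) adds -ak, so the same rule applies.
So zevav → zevavak.

zevavak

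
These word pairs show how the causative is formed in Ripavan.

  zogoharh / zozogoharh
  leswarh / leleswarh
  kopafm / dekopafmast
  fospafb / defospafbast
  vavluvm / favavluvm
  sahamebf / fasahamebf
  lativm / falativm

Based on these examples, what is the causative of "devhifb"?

kopafm and vavluvm both end in -m yet inflect differently (dekopafmast, favavluvm), so the final letter is not what conditions the rule; the second-to-last letter is.
"devhifb" has second-to-last letter 'f'. The stems whose second-to-last letter is 'f' (kopafm → dekopafmast, fospafb → defospafbast) add de- … -ast around the stem.
The other patterns: stems whose second-to-last letter is 'r' repeat the first consonant+vowel as a prefix; stems whose second-to-last letter is 'b' or 'v' add the prefix fa-.
So devhifb → dedevhifbast.

dedevhifbast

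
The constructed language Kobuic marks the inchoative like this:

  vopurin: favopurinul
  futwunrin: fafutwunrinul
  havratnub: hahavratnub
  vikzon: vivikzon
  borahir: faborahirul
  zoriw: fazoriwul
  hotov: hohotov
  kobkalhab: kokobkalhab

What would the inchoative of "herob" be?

"herob" has last vowel 'o'. The stems whose last vowel is 'o' (hotov → hohotov, vikzon → vivikzon) repeat the first consonant+vowel as a prefix.
So herob → heherob.

heherob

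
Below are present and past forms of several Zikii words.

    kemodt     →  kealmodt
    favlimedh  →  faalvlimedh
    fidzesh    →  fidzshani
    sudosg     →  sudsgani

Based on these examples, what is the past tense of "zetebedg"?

"zetebedg" has second-to-last letter 'd'. The stems whose second-to-last letter is 'd' (kemodt → kealmodt, favlimedh → faalvlimedh) insert -al- after the first vowel.
So zetebedg → zealtebedg.

zealtebedg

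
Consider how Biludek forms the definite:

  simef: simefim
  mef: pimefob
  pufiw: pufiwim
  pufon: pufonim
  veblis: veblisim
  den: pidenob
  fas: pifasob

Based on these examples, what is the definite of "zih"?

pizihob

pufon and den both end in -n yet inflect differently (pufonim, pidenob), so the final letter is not what conditions the rule; the number of vowels is.
"zih" has 1 vowel. The stems with 1 vowel (den → pidenob, fas → pifasob, mef → pimefob) add pi- … -ob around the stem.
So zih → pizihob.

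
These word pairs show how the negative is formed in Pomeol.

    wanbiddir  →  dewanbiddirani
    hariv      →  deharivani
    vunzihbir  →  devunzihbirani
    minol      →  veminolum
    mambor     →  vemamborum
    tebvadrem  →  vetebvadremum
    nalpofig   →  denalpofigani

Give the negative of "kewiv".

vunzihbir and mambor both end in -r yet inflect differently (devunzihbirani, vemamborum), so the final letter is not what conditions the rule; the last vowel is.
"kewiv" has last vowel 'i'. The stems whose last vowel is 'i' (vunzihbir → devunzihbirani, hariv → deharivani, wanbiddir → dewanbiddirani) add de- … -ani around the stem.
The other pattern: stems whose last vowel is 'e' or 'o' add ve- … -um around the stem.
So kewiv → dekewivani.

dekewivani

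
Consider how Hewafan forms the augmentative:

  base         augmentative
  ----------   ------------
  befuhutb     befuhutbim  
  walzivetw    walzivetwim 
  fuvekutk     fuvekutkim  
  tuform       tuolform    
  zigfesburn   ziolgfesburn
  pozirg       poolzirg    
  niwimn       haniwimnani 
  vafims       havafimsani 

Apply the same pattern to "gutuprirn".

zigfesburn and niwimn both end in -n yet inflect differently (ziolgfesburn, haniwimnani), so the final letter is not what conditions the rule; the second-to-last letter is.
"gutuprirn" has second-to-last letter 'r'. The stems whose second-to-last letter is 'r' (pozirg → poolzirg, zigfesburn → ziolgfesburn, tuform → tuolform) insert -ol- after the first vowel.
The other patterns: stems whose second-to-last letter is 't' add -im; stems whose second-to-last letter is 'm' add ha- … -ani around the stem.
So gutuprirn → guoltuprirn.

guoltuprirn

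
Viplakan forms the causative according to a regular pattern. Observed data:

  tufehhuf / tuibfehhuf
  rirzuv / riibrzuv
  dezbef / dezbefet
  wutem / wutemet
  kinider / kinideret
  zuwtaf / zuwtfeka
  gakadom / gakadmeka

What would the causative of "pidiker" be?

pidikeret

tufehhuf and dezbef both end in -f yet inflect differently (tuibfehhuf, dezbefet), so the final letter is not what conditions the rule; the last vowel is.
"pidiker" has last vowel 'e'. The stems whose last vowel is 'e' (dezbef → dezbefet, wutem → wutemet, kinider → kinideret) add -et.
The other patterns: stems whose last vowel is 'u' insert -ib- after the first vowel; stems whose last vowel is 'a' or 'o' delete the last vowel and add -eka.
So pidiker → pidikeret.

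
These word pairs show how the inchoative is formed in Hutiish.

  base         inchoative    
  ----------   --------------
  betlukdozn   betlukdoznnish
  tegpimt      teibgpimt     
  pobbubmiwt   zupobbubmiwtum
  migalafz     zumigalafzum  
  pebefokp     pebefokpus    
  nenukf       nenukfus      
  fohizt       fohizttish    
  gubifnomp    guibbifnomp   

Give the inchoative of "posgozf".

"posgozf" has second-to-last letter 'z'. The stems whose second-to-last letter is 'z' (betlukdozn → betlukdoznnish, fohizt → fohizttish) double the final consonant and add -ish.
So posgozf → posgozffish.

posgozffish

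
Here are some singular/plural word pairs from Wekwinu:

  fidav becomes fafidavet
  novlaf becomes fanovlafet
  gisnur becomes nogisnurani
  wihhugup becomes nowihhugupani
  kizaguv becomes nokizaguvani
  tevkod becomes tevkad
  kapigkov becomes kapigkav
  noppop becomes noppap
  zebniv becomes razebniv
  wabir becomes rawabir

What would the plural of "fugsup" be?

nofugsupani

fidav and kizaguv both end in -v yet inflect differently (fafidavet, nokizaguvani), so the final letter is not what conditions the rule; the last vowel is.
"fugsup" has last vowel 'u'. The stems whose last vowel is 'u' (gisnur → nogisnurani, wihhugup → nowihhugupani, kizaguv → nokizaguvani) add no- … -ani around the stem.
The other patterns: stems whose last vowel is 'a' add fa- … -et around the stem; stems whose last vowel is 'o' change the last vowel to 'a'; stems whose last vowel is 'i' add the prefix ra-.
So fugsup → nofugsupani.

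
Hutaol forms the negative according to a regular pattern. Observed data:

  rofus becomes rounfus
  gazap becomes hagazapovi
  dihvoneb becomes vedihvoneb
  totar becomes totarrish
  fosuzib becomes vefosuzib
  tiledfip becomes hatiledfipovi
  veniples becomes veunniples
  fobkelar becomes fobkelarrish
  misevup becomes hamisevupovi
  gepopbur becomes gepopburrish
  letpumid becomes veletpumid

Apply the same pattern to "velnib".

misevup and gepopbur both have last vowel 'u' yet inflect differently (hamisevupovi, gepopburrish), so the last vowel is not what conditions the rule; the final letter is.
"velnib" ends in -b. The stems ending in -b (fosuzib → vefosuzib, dihvoneb → vedihvoneb) add the prefix ve-.
So velnib → vevelnib.

vevelnib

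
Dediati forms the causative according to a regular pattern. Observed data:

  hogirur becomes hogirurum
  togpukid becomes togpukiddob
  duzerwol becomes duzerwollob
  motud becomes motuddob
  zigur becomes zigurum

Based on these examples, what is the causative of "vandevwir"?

motud and hogirur both have last vowel 'u' yet inflect differently (motuddob, hogirurum), so the last vowel is not what conditions the rule; the final letter is.
"vandevwir" ends in -r. The stems ending in -r (hogirur → hogirurum, zigur → zigurum) add -um.
So vandevwir → vandevwirum.

vandevwirum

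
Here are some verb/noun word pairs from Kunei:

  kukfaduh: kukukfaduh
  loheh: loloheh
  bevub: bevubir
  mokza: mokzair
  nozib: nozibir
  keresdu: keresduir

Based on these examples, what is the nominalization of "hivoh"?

hihivoh

kukfaduh and bevub both have last vowel 'u' yet inflect differently (kukukfaduh, bevubir), so the last vowel is not what conditions the rule; the final letter is.
"hivoh" ends in -h. The stems ending in -h (kukfaduh → kukukfaduh, loheh → loloheh) repeat the first consonant+vowel as a prefix.
The other pattern: stems ending in -a, -b or -u add -ir.
So hivoh → hihivoh.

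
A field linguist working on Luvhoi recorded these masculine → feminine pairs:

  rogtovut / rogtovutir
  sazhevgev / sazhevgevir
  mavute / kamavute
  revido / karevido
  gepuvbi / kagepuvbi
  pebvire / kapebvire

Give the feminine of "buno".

sazhevgev and mavute both have last vowel 'e' yet inflect differently (sazhevgevir, kamavute), so the last vowel is not what conditions the rule; whether the stem ends in a vowel or a consonant is.
"buno" ends in a vowel. The stems ending in a vowel (mavute → kamavute, revido → karevido, gepuvbi → kagepuvbi) add the prefix ka-.
The other pattern: stems ending in a consonant add -ir.
So buno → kabuno.

kabuno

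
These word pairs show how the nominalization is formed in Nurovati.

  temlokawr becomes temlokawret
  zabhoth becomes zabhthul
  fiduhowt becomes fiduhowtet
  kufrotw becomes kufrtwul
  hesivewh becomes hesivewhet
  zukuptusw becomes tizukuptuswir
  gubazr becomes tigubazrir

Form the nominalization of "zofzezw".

zabhoth and hesivewh both end in -h yet inflect differently (zabhthul, hesivewhet), so the final letter is not what conditions the rule; the second-to-last letter is.
"zofzezw" has second-to-last letter 'z'. The one such stem in the data (gubazr → tigubazrir) adds ti- … -ir around the stem, so the same rule applies.
So zofzezw → tizofzezwir.

tizofzezwir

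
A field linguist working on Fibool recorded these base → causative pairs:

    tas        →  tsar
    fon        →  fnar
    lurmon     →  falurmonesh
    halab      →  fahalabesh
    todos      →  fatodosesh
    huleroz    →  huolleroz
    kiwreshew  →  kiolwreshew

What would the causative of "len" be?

fon and lurmon both end in -n yet inflect differently (fnar, falurmonesh), so the final letter is not what conditions the rule; the number of vowels is.
"len" has 1 vowel. The stems with 1 vowel (tas → tsar, fon → fnar) delete the last vowel and add -ar.
The other patterns: stems with 2 vowels add fa- … -esh around the stem; stems with 3 vowels insert -ol- after the first vowel.
So len → lnar.

lnar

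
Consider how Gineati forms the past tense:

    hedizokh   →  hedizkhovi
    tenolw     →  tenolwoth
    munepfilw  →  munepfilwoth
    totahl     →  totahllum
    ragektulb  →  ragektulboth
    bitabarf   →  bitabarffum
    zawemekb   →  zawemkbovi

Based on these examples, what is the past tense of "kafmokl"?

"kafmokl" has second-to-last letter 'k'. The stems whose second-to-last letter is 'k' (hedizokh → hedizkhovi, zawemekb → zawemkbovi) delete the last vowel and add -ovi.
The other patterns: stems whose second-to-last letter is 'l' add -oth; stems whose second-to-last letter is 'h' or 'r' double the final consonant and add -um.
So kafmokl → kafmklovi.

kafmklovi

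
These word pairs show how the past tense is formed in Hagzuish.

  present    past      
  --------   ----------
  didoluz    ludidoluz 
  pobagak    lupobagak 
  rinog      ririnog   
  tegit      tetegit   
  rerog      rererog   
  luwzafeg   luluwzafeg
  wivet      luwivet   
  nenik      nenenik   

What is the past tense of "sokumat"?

lusokumat

nenik and pobagak both end in -k yet inflect differently (nenenik, lupobagak), so the final letter is not what conditions the rule; the last vowel is.
"sokumat" has last vowel 'a'. The one such stem in the data (pobagak → lupobagak) adds the prefix lu-, so the same rule applies.
The other pattern: stems whose last vowel is 'i' or 'o' repeat the first consonant+vowel as a prefix.
So sokumat → lusokumat.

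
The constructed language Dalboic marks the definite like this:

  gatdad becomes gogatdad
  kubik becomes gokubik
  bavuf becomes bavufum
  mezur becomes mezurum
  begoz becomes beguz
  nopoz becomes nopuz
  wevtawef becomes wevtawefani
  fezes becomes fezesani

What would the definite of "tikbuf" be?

bavuf and wevtawef both end in -f yet inflect differently (bavufum, wevtawefani), so the final letter is not what conditions the rule; the last vowel is.
"tikbuf" has last vowel 'u'. The stems whose last vowel is 'u' (bavuf → bavufum, mezur → mezurum) add -um.
So tikbuf → tikbufum.

tikbufum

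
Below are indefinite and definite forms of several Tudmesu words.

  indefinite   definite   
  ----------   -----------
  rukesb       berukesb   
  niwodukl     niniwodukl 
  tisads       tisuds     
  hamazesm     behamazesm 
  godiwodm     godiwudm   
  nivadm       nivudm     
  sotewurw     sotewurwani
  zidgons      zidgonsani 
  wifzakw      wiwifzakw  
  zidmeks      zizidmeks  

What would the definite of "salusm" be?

"salusm" has second-to-last letter 's'. The stems whose second-to-last letter is 's' (hamazesm → behamazesm, rukesb → berukesb) add the prefix be-.
The other patterns: stems whose second-to-last letter is 'k' repeat the first consonant+vowel as a prefix; stems whose second-to-last letter is 'd' change the last vowel to 'u'; stems whose second-to-last letter is 'n' or 'r' add -ani.
So salusm → besalusm.

besalusm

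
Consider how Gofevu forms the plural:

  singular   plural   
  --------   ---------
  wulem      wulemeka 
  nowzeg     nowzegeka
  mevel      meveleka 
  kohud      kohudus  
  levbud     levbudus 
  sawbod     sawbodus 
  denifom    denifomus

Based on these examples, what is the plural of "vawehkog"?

"vawehkog" has last vowel 'o'. The stems whose last vowel is 'o' (sawbod → sawbodus, denifom → denifomus) add -us.
The other pattern: stems whose last vowel is 'e' add -eka.
So vawehkog → vawehkogus.

vawehkogus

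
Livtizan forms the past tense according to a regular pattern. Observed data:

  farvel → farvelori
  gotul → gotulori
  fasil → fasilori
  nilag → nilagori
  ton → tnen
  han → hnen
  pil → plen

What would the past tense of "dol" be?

dlen

"dol" has 1 vowel. The stems with 1 vowel (ton → tnen, pil → plen, han → hnen) delete the last vowel and add -en.
So dol → dlen.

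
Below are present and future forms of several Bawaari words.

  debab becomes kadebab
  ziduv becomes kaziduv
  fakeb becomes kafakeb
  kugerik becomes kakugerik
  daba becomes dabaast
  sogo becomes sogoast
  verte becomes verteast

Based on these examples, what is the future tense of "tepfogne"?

tepfogneast

debab and daba both have last vowel 'a' yet inflect differently (kadebab, dabaast), so the last vowel is not what conditions the rule; whether the stem ends in a vowel or a consonant is.
"tepfogne" ends in a vowel. The stems ending in a vowel (daba → dabaast, sogo → sogoast, verte → verteast) add -ast.
So tepfogne → tepfogneast.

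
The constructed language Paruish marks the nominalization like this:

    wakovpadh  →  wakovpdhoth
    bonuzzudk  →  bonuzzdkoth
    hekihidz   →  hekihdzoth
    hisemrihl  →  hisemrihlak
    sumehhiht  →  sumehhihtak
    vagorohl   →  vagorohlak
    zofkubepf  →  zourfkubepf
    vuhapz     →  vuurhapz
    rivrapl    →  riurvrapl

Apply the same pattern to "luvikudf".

luvikdfoth

hekihidz and vuhapz both end in -z yet inflect differently (hekihdzoth, vuurhapz), so the final letter is not what conditions the rule; the second-to-last letter is.
"luvikudf" has second-to-last letter 'd'. The stems whose second-to-last letter is 'd' (wakovpadh → wakovpdhoth, bonuzzudk → bonuzzdkoth, hekihidz → hekihdzoth) delete the last vowel and add -oth.
So luvikudf → luvikdfoth.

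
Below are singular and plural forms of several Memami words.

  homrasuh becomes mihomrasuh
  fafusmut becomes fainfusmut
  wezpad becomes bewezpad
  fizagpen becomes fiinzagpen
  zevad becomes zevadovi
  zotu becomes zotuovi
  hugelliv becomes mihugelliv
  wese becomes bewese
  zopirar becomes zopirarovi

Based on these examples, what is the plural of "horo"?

"horo" begins with h-. The stems beginning with h- (homrasuh → mihomrasuh, hugelliv → mihugelliv) add the prefix mi-.
So horo → mihoro.

mihoro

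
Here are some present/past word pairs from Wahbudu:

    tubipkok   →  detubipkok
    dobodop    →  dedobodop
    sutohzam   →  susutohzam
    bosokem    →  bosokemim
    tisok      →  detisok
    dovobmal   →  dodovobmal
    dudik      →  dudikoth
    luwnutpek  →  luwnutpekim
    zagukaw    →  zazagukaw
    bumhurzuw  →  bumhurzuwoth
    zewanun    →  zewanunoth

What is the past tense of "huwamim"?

sutohzam and bosokem both end in -m yet inflect differently (susutohzam, bosokemim), so the final letter is not what conditions the rule; the last vowel is.
"huwamim" has last vowel 'i'. The one such stem in the data (dudik → dudikoth) adds -oth, so the same rule applies.
So huwamim → huwamimoth.

huwamimoth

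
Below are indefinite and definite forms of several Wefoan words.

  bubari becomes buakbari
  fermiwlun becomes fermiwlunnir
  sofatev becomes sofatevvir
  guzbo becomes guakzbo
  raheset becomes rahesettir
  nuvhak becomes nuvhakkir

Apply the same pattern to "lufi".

luakfi

bubari and raheset both have 3 vowels yet inflect differently (buakbari, rahesettir), so the number of vowels is not what conditions the rule; whether the stem ends in a vowel or a consonant is.
"lufi" ends in a vowel. The stems ending in a vowel (guzbo → guakzbo, bubari → buakbari) insert -ak- after the first vowel.
So lufi → luakfi.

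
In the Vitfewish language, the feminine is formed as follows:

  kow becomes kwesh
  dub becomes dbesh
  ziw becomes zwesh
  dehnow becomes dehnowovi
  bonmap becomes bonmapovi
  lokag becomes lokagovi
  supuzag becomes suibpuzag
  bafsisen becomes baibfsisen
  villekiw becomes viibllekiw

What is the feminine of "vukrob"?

kow and dehnow both end in -w yet inflect differently (kwesh, dehnowovi), so the final letter is not what conditions the rule; the number of vowels is.
"vukrob" has 2 vowels. The stems with 2 vowels (dehnow → dehnowovi, bonmap → bonmapovi, lokag → lokagovi) add -ovi.
The other patterns: stems with 1 vowel delete the last vowel and add -esh; stems with 3 vowels insert -ib- after the first vowel.
So vukrob → vukrobovi.

vukrobovi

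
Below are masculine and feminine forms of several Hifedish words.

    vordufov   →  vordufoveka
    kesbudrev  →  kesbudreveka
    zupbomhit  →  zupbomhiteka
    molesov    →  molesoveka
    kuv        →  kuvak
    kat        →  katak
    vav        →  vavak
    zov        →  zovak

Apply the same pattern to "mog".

mogak

vordufov and kuv both end in -v yet inflect differently (vordufoveka, kuvak), so the final letter is not what conditions the rule; the number of vowels is.
"mog" has 1 vowel. The stems with 1 vowel (kuv → kuvak, kat → katak, vav → vavak) add -ak.
So mog → mogak.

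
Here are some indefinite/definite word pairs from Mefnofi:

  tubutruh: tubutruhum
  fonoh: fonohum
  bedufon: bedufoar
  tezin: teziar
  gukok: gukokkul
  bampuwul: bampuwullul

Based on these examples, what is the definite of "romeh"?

romehum

fonoh and bedufon both have last vowel 'o' yet inflect differently (fonohum, bedufoar), so the last vowel is not what conditions the rule; the final letter is.
"romeh" ends in -h. The stems ending in -h (tubutruh → tubutruhum, fonoh → fonohum) add -um.
The other patterns: stems ending in -n drop the final letter and add -ar; stems ending in -k or -l double the final consonant and add -ul.
So romeh → romehum.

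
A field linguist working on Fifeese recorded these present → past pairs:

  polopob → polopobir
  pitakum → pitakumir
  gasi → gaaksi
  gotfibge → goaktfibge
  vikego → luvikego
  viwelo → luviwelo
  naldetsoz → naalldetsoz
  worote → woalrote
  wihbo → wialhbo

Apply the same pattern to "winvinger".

wialnvinger

gotfibge and worote both end in -e yet inflect differently (goaktfibge, woalrote), so the final letter is not what conditions the rule; the first letter is.
"winvinger" begins with w-. The stems beginning with w- (worote → woalrote, wihbo → wialhbo) insert -al- after the first vowel.
So winvinger → wialnvinger.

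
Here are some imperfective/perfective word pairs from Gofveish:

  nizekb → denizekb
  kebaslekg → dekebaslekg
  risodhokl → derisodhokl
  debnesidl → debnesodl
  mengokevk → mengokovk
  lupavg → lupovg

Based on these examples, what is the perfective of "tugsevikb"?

detugsevikb

risodhokl and debnesidl both end in -l yet inflect differently (derisodhokl, debnesodl), so the final letter is not what conditions the rule; the second-to-last letter is.
"tugsevikb" has second-to-last letter 'k'. The stems whose second-to-last letter is 'k' (nizekb → denizekb, kebaslekg → dekebaslekg, risodhokl → derisodhokl) add the prefix de-.
So tugsevikb → detugsevikb.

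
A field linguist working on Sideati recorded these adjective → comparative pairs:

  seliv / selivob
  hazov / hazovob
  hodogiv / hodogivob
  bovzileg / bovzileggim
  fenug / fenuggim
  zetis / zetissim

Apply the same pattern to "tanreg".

seliv and zetis both have last vowel 'i' yet inflect differently (selivob, zetissim), so the last vowel is not what conditions the rule; the final letter is.
"tanreg" ends in -g. The stems ending in -g (bovzileg → bovzileggim, fenug → fenuggim) double the final consonant and add -im.
So tanreg → tanreggim.

tanreggim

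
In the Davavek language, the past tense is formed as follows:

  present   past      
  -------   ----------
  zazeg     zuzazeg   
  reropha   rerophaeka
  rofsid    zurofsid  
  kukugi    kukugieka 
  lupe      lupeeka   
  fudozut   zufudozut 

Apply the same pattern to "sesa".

sesaeka

kukugi and rofsid both have last vowel 'i' yet inflect differently (kukugieka, zurofsid), so the last vowel is not what conditions the rule; whether the stem ends in a vowel or a consonant is.
"sesa" ends in a vowel. The stems ending in a vowel (lupe → lupeeka, kukugi → kukugieka, reropha → rerophaeka) add -eka.
So sesa → sesaeka.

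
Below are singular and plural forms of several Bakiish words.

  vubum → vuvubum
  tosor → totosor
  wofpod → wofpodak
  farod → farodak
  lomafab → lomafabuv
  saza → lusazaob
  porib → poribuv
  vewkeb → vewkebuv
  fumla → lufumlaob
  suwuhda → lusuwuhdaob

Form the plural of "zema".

luzemaob

fumla and lomafab both have last vowel 'a' yet inflect differently (lufumlaob, lomafabuv), so the last vowel is not what conditions the rule; the final letter is.
"zema" ends in -a. The stems ending in -a (fumla → lufumlaob, suwuhda → lusuwuhdaob, saza → lusazaob) add lu- … -ob around the stem.
So zema → luzemaob.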